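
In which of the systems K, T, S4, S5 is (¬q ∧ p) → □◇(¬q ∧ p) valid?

S5

S4-tableau for the negation ¬((¬q ∧ p) → □◇(¬q ∧ p)):
1. ¬((¬q ∧ p) → □◇(¬q ∧ p)), 0
2. ¬q ∧ p, 0
3. ¬□◇(¬q ∧ p), 0
4. ¬q, 0
5. p, 0
6. ¬◇(¬q ∧ p), 1
7. ¬(¬q ∧ p), 1
8. ¬p, 1
Accessibility: 0R0, 0R1, 1R1
Complete open branch: countermodel on an S4-frame, so not valid in S4, nor in K, T (the same frame is also a K-frame and a T-frame).
S5-tableau for the negation ¬((¬q ∧ p) → □◇(¬q ∧ p)):
1. ¬((¬q ∧ p) → □◇(¬q ∧ p)), 0
2. ¬q ∧ p, 0
3. ¬□◇(¬q ∧ p), 0
4. ¬q, 0
5. p, 0
6. ¬◇(¬q ∧ p), 1
7. ¬(¬q ∧ p), 0
8. ¬(¬q ∧ p), 1
9. ¬p, 0
Accessibility: 0R0, 0R1, 1R0, 1R1
Branch closes: p and ¬p both at 0.
Every branch closes (one shown): valid in S5.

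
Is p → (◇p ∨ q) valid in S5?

Tableau for the negation ¬(p → (◇p ∨ q)):
1. ¬(p → (◇p ∨ q)), w0
2. p, w0   [¬→-rule on 1]
3. ¬(◇p ∨ q), w0   [¬→-rule on 1]
4. ¬◇p, w0   [¬∨-rule on 3]
5. ¬q, w0   [¬∨-rule on 3]
6. ¬p, w0   [¬◇-rule on 4 via w0Rw0]
Accessibility: w0Rw0
Branch closes: p and ¬p both at w0.
Every branch of the negation's tableau closes; the branch above is one of them.

Valid in S5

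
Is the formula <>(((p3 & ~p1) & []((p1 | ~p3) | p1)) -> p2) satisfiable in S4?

1. <>(((p3 & ~p1) & []((p1 | ~p3) | p1)) -> p2), w0
2. ((p3 & ~p1) & []((p1 | ~p3) | p1)) -> p2, w1   [<>-rule on 1: fresh world w1, w0Rw1]
3. p2, w1   [->-rule on 2 (branches; this branch)]
Accessibility: w0Rw0, w0Rw1, w1Rw1

Yes, satisfiable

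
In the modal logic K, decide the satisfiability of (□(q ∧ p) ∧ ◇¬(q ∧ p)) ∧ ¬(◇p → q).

1. (□(q ∧ p) ∧ ◇¬(q ∧ p)) ∧ ¬(◇p → q), 0
2. □(q ∧ p) ∧ ◇¬(q ∧ p), 0   [∧-rule on 1]
3. ¬(◇p → q), 0   [∧-rule on 1]
4. □(q ∧ p), 0   [∧-rule on 2]
5. ◇¬(q ∧ p), 0   [∧-rule on 2]
6. ◇p, 0   [¬→-rule on 3]
7. ¬q, 0   [¬→-rule on 3]
8. ¬(q ∧ p), 1   [◇-rule on 5: fresh world 1, 0R1]
9. q ∧ p, 1   [□-rule on 4 via 0R1]
10. q, 1   [∧-rule on 9]
11. p, 1   [∧-rule on 9]
12. ¬p, 1   [¬∧-rule on 8 (branches; this branch)]
Accessibility: 0R1
Branch closes: p and ¬p both at 1.
All branches of the tableau close; one closing branch shown above.

Unsatisfiable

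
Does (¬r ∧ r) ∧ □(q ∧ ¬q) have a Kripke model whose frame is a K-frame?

1. (¬r ∧ r) ∧ □(q ∧ ¬q), u
2. ¬r ∧ r, u
3. □(q ∧ ¬q), u
4. ¬r, u
5. r, u
Branch closes: r and ¬r both at u.
Every branch closes; the branch above is one of them.

No, unsatisfiable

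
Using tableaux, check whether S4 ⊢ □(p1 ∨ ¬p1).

Tableau for the negation ¬□(p1 ∨ ¬p1):
1. ¬□(p1 ∨ ¬p1), u
2. ¬(p1 ∨ ¬p1), v   [¬□-rule on 1: fresh world v, uRv]
3. ¬p1, v   [¬∨-rule on 2]
4. p1, v   [¬∨-rule on 2]
Accessibility: uRu, uRv, vRv
Branch closes: p1 and ¬p1 both at v.
All branches of the negation close; one closing branch shown above.

Valid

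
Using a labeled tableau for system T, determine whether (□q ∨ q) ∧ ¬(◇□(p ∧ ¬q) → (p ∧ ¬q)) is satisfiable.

1. (□q ∨ q) ∧ ¬(◇□(p ∧ ¬q) → (p ∧ ¬q)), 0
2. □q ∨ q, 0
3. ¬(◇□(p ∧ ¬q) → (p ∧ ¬q)), 0
4. ◇□(p ∧ ¬q), 0
5. ¬(p ∧ ¬q), 0
6. q, 0
7. □(p ∧ ¬q), 1
8. p ∧ ¬q, 1
9. p, 1
10. ¬q, 1
Accessibility: 0R0, 0R1, 1R1

Yes, satisfiable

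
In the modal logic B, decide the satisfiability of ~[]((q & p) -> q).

1. ~[]((q & p) -> q), u
2. ~((q & p) -> q), v   [~[]-rule on 1: fresh world v, uRv]
3. q & p, v   [~->-rule on 2]
4. ~q, v   [~->-rule on 2]
5. q, v   [&-rule on 3]
6. p, v   [&-rule on 3]
Accessibility: uRu, uRv, vRu, vRv
Branch closes: q and ~q both at v.
All branches of the tableau close; one closing branch shown above.

No, unsatisfiable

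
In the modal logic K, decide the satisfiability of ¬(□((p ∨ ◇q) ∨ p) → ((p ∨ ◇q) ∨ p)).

1. ¬(□((p ∨ ◇q) ∨ p) → ((p ∨ ◇q) ∨ p)), 0
2. □((p ∨ ◇q) ∨ p), 0   [¬→-rule on 1]
3. ¬((p ∨ ◇q) ∨ p), 0   [¬→-rule on 1]
4. ¬(p ∨ ◇q), 0   [¬∨-rule on 3]
5. ¬p, 0   [¬∨-rule on 3]
6. ¬◇q, 0   [¬∨-rule on 4]

Yes, satisfiable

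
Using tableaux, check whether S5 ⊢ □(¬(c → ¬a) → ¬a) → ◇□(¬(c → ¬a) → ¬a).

Tableau for the negation ¬(□(¬(c → ¬a) → ¬a) → ◇□(¬(c → ¬a) → ¬a)):
1. ¬(□(¬(c → ¬a) → ¬a) → ◇□(¬(c → ¬a) → ¬a)), 0
2. □(¬(c → ¬a) → ¬a), 0
3. ¬◇□(¬(c → ¬a) → ¬a), 0
4. ¬(c → ¬a) → ¬a, 0
5. ¬□(¬(c → ¬a) → ¬a), 0
6. c → ¬a, 0
7. ¬a, 0
8. ¬(¬(c → ¬a) → ¬a), 1
9. ¬(c → ¬a), 1
10. a, 1
11. c, 1
12. ¬(c → ¬a) → ¬a, 1
13. ¬□(¬(c → ¬a) → ¬a), 1
14. c → ¬a, 1
15. ¬a, 1
Accessibility: 0R0, 0R1, 1R0, 1R1
Branch closes: a and ¬a both at 1.
Every branch of the negation's tableau closes; the branch above is one of them.

Yes, valid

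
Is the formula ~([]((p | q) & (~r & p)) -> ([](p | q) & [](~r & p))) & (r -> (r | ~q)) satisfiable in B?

1. ~([]((p | q) & (~r & p)) -> ([](p | q) & [](~r & p))) & (r -> (r | ~q)), 0
2. ~([]((p | q) & (~r & p)) -> ([](p | q) & [](~r & p))), 0
3. r -> (r | ~q), 0
4. []((p | q) & (~r & p)), 0
5. ~([](p | q) & [](~r & p)), 0
6. (p | q) & (~r & p), 0
7. p | q, 0
8. ~r & p, 0
9. ~r, 0
10. p, 0
11. r | ~q, 0
12. ~[](~r & p), 0
13. ~q, 0
14. ~(~r & p), 1
15. (p | q) & (~r & p), 1
16. p | q, 1
17. ~r & p, 1
18. ~r, 1
19. p, 1
20. ~p, 1
Accessibility: 0R0, 0R1, 1R0, 1R1
Branch closes: p and ~p both at 1.
All branches of the tableau close; one closing branch shown above.

Unsatisfiable (every branch closes)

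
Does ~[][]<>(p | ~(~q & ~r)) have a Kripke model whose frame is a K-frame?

1. ~[][]<>(p | ~(~q & ~r)), u
2. ~[]<>(p | ~(~q & ~r)), v
3. ~<>(p | ~(~q & ~r)), w
Accessibility: uRv, vRw

Satisfiable (open branch found)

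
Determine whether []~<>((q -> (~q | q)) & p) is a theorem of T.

Tableau for the negation ~[]~<>((q -> (~q | q)) & p):
1. ~[]~<>((q -> (~q | q)) & p), 0
2. <>((q -> (~q | q)) & p), 1
3. (q -> (~q | q)) & p, 2
4. q -> (~q | q), 2
5. p, 2
6. ~q | q, 2
7. q, 2
Accessibility: 0R0, 0R1, 1R1, 1R2, 2R2
The negation has an open branch (countermodel exists).

Invalid (countermodel exists)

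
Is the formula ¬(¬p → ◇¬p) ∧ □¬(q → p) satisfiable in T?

1. ¬(¬p → ◇¬p) ∧ □¬(q → p), u
2. ¬(¬p → ◇¬p), u   [∧-rule on 1]
3. □¬(q → p), u   [∧-rule on 1]
4. ¬p, u   [¬→-rule on 2]
5. ¬◇¬p, u   [¬→-rule on 2]
6. ¬(q → p), u   [□-rule on 3 via uRu]
7. q, u   [¬→-rule on 6]
8. p, u   [¬◇-rule on 5 via uRu]
Accessibility: uRu
Branch closes: p and ¬p both at u.
All branches of the tableau close; one closing branch shown above.

Unsatisfiable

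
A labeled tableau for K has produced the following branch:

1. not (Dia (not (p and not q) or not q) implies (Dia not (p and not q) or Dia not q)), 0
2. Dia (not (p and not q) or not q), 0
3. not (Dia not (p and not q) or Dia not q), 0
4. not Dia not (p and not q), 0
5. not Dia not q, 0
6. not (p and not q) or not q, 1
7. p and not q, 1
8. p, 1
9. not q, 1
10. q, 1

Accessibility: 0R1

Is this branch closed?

Closed

Both q and not q appear at 1.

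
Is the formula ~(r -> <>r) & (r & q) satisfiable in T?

Unsatisfiable (every branch closes)

1. ~(r -> <>r) & (r & q), w0
2. ~(r -> <>r), w0   [&-rule on 1]
3. r & q, w0   [&-rule on 1]
4. r, w0   [~->-rule on 2]
5. ~<>r, w0   [~->-rule on 2]
6. q, w0   [&-rule on 3]
7. ~r, w0   [~<>-rule on 5 via w0Rw0]
Accessibility: w0Rw0
Branch closes: r and ~r both at w0.
All branches of the tableau close; one closing branch shown above.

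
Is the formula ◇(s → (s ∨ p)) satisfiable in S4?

1. ◇(s → (s ∨ p)), w0
2. s → (s ∨ p), w1   [◇-rule on 1: fresh world w1, w0Rw1]
3. s ∨ p, w1   [→-rule on 2 (branches; this branch)]
4. p, w1   [∨-rule on 3 (branches; this branch)]
Accessibility: w0Rw0, w0Rw1, w1Rw1

Satisfiable (open branch found)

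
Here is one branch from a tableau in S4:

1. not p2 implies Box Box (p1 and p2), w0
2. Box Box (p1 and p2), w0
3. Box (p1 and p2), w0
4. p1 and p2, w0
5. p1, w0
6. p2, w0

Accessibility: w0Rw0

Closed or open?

Not closed

No world carries both an atom and its negation.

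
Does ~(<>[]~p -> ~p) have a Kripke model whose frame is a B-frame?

No, unsatisfiable

1. ~(<>[]~p -> ~p), w0
2. <>[]~p, w0
3. p, w0
4. []~p, w1
5. ~p, w0
Accessibility: w0Rw0, w0Rw1, w1Rw0, w1Rw1
Branch closes: p and ~p both at w0.
Every branch closes; the branch above is one of them.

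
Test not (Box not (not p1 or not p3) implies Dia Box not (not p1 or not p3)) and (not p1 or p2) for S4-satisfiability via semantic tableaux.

1. not (Box not (not p1 or not p3) implies Dia Box not (not p1 or not p3)) and (not p1 or p2), w0
2. not (Box not (not p1 or not p3) implies Dia Box not (not p1 or not p3)), w0   [and-rule on 1]
3. not p1 or p2, w0   [and-rule on 1]
4. Box not (not p1 or not p3), w0   [neg-implies-rule on 2]
5. not Dia Box not (not p1 or not p3), w0   [neg-implies-rule on 2]
6. not (not p1 or not p3), w0   [Box-rule on 4 via w0Rw0]
7. p1, w0   [neg-or-rule on 6]
8. p3, w0   [neg-or-rule on 6]
9. not Box not (not p1 or not p3), w0   [neg-Dia-rule on 5 via w0Rw0]
10. p2, w0   [or-rule on 3 (branches; this branch)]
11. not p1 or not p3, w1   [neg-Box-rule on 9: fresh world w1, w0Rw1]
12. not (not p1 or not p3), w1   [Box-rule on 4 via w0Rw1]
13. p1, w1   [neg-or-rule on 12]
14. p3, w1   [neg-or-rule on 12]
15. not Box not (not p1 or not p3), w1   [neg-Dia-rule on 5 via w0Rw1]
16. not p3, w1   [or-rule on 11 (branches; this branch)]
Accessibility: w0Rw0, w0Rw1, w1Rw1
Branch closes: p3 and not p3 both at w1.
Every branch closes; the branch above is one of them.

Unsatisfiable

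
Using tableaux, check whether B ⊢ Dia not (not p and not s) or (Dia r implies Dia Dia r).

Tableau for the negation not (Dia not (not p and not s) or (Dia r implies Dia Dia r)):
1. not (Dia not (not p and not s) or (Dia r implies Dia Dia r)), u
2. not Dia not (not p and not s), u
3. not (Dia r implies Dia Dia r), u
4. Dia r, u
5. not Dia Dia r, u
6. not p and not s, u
7. not p, u
8. not s, u
9. not Dia r, u
10. not r, u
11. r, v
12. not p and not s, v
13. not p, v
14. not s, v
15. not Dia r, v
16. not r, v
Accessibility: uRu, uRv, vRu, vRv
Branch closes: r and not r both at v.
All branches of the negation close; one closing branch shown above.

Valid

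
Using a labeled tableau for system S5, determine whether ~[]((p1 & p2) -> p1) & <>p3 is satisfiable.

No, unsatisfiable

1. ~[]((p1 & p2) -> p1) & <>p3, w0
2. ~[]((p1 & p2) -> p1), w0
3. <>p3, w0
4. ~((p1 & p2) -> p1), w1
5. p1 & p2, w1
6. ~p1, w1
7. p1, w1
8. p2, w1
Accessibility: w0Rw0, w0Rw1, w1Rw0, w1Rw1
Branch closes: p1 and ~p1 both at w1.
Every branch closes; the branch above is one of them.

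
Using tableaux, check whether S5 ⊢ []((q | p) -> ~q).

Tableau for the negation ~[]((q | p) -> ~q):
1. ~[]((q | p) -> ~q), 0
2. ~((q | p) -> ~q), 1   [~[]-rule on 1: fresh world 1, 0R1]
3. q | p, 1   [~->-rule on 2]
4. q, 1   [~->-rule on 2]
5. p, 1   [|-rule on 3 (branches; this branch)]
Accessibility: 0R0, 0R1, 1R0, 1R1
The negation has an open branch (countermodel exists).

Not valid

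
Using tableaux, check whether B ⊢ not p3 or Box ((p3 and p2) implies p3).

Tableau for the negation not (not p3 or Box ((p3 and p2) implies p3)):
1. not (not p3 or Box ((p3 and p2) implies p3)), w0
2. p3, w0   [neg-or-rule on 1]
3. not Box ((p3 and p2) implies p3), w0   [neg-or-rule on 1]
4. not ((p3 and p2) implies p3), w1   [neg-Box-rule on 3: fresh world w1, w0Rw1]
5. p3 and p2, w1   [neg-implies-rule on 4]
6. not p3, w1   [neg-implies-rule on 4]
7. p3, w1   [and-rule on 5]
8. p2, w1   [and-rule on 5]
Accessibility: w0Rw0, w0Rw1, w1Rw0, w1Rw1
Branch closes: p3 and not p3 both at w1.
All branches of the negation close; one closing branch shown above.

Valid in B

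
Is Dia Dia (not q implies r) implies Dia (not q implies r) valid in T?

Tableau for the negation not (Dia Dia (not q implies r) implies Dia (not q implies r)):
1. not (Dia Dia (not q implies r) implies Dia (not q implies r)), w0
2. Dia Dia (not q implies r), w0   [neg-implies-rule on 1]
3. not Dia (not q implies r), w0   [neg-implies-rule on 1]
4. not (not q implies r), w0   [neg-Dia-rule on 3 via w0Rw0]
5. not q, w0   [neg-implies-rule on 4]
6. not r, w0   [neg-implies-rule on 4]
7. Dia (not q implies r), w1   [Dia-rule on 2: fresh world w1, w0Rw1]
8. not (not q implies r), w1   [neg-Dia-rule on 3 via w0Rw1]
9. not q, w1   [neg-implies-rule on 8]
10. not r, w1   [neg-implies-rule on 8]
11. not q implies r, w2   [Dia-rule on 7: fresh world w2, w1Rw2]
12. r, w2   [implies-rule on 11 (branches; this branch)]
Accessibility: w0Rw0, w0Rw1, w1Rw1, w1Rw2, w2Rw2
The negation has an open branch (countermodel exists).

Not valid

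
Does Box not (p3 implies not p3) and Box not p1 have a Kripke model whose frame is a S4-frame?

1. Box not (p3 implies not p3) and Box not p1, 0
2. Box not (p3 implies not p3), 0
3. Box not p1, 0
4. not (p3 implies not p3), 0
5. p3, 0
6. not p1, 0
Accessibility: 0R0

Yes, satisfiable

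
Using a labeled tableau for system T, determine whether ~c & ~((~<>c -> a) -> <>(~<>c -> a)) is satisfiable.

1. ~c & ~((~<>c -> a) -> <>(~<>c -> a)), w0
2. ~c, w0
3. ~((~<>c -> a) -> <>(~<>c -> a)), w0
4. ~<>c -> a, w0
5. ~<>(~<>c -> a), w0
6. ~(~<>c -> a), w0
7. ~<>c, w0
8. ~a, w0
9. <>c, w0
10. c, w1
11. ~(~<>c -> a), w1
12. ~<>c, w1
13. ~a, w1
14. ~c, w1
Accessibility: w0Rw0, w0Rw1, w1Rw1
Branch closes: c and ~c both at w1.
(One branch shown.) All branches close.

No, unsatisfiable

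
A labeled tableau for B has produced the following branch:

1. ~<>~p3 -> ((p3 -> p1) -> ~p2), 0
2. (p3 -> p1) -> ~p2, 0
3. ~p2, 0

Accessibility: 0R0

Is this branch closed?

Open

No atom appears with both signs at the same world.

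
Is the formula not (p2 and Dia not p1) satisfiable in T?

1. not (p2 and Dia not p1), 0
2. not Dia not p1, 0   [neg-and-rule on 1 (branches; this branch)]
3. p1, 0   [neg-Dia-rule on 2 via 0R0]
Accessibility: 0R0

Satisfiable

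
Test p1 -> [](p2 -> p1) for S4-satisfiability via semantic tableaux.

1. p1 -> [](p2 -> p1), u
2. [](p2 -> p1), u
3. p2 -> p1, u
4. p1, u
Accessibility: uRu

Yes, satisfiable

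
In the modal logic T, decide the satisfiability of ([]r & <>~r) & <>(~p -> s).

Unsatisfiable

1. ([]r & <>~r) & <>(~p -> s), w0
2. []r & <>~r, w0
3. <>(~p -> s), w0
4. []r, w0
5. <>~r, w0
6. r, w0
7. ~p -> s, w1
8. r, w1
9. s, w1
10. ~r, w2
11. r, w2
Accessibility: w0Rw0, w0Rw1, w0Rw2, w1Rw1, w2Rw2
Branch closes: r and ~r both at w2.
Every branch closes; the branch above is one of them.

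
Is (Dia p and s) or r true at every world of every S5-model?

Tableau for the negation not ((Dia p and s) or r):
1. not ((Dia p and s) or r), w0
2. not (Dia p and s), w0   [neg-or-rule on 1]
3. not r, w0   [neg-or-rule on 1]
4. not s, w0   [neg-and-rule on 2 (branches; this branch)]
Accessibility: w0Rw0
The negation has an open branch (countermodel exists).

Not valid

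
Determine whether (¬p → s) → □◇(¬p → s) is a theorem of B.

Yes, valid

Tableau for the negation ¬((¬p → s) → □◇(¬p → s)):
1. ¬((¬p → s) → □◇(¬p → s)), w0
2. ¬p → s, w0
3. ¬□◇(¬p → s), w0
4. s, w0
5. ¬◇(¬p → s), w1
6. ¬(¬p → s), w0
7. ¬p, w0
8. ¬s, w0
Accessibility: w0Rw0, w0Rw1, w1Rw0, w1Rw1
Branch closes: s and ¬s both at w0.
Every branch of the negation's tableau closes; the branch above is one of them.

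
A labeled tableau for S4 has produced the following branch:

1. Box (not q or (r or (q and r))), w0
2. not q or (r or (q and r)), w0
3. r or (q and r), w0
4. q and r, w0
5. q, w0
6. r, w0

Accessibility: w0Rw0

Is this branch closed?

Open

No world carries both an atom and its negation.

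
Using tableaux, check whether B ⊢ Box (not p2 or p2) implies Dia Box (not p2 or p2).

Tableau for the negation not (Box (not p2 or p2) implies Dia Box (not p2 or p2)):
1. not (Box (not p2 or p2) implies Dia Box (not p2 or p2)), u
2. Box (not p2 or p2), u   [neg-implies-rule on 1]
3. not Dia Box (not p2 or p2), u   [neg-implies-rule on 1]
4. not p2 or p2, u   [Box-rule on 2 via uRu]
5. not Box (not p2 or p2), u   [neg-Dia-rule on 3 via uRu]
6. p2, u   [or-rule on 4 (branches; this branch)]
7. not (not p2 or p2), v   [neg-Box-rule on 5: fresh world v, uRv]
8. p2, v   [neg-or-rule on 7]
9. not p2, v   [neg-or-rule on 7]
Accessibility: uRu, uRv, vRu, vRv
Branch closes: p2 and not p2 both at v.
All branches of the negation close; one closing branch shown above.

Yes, valid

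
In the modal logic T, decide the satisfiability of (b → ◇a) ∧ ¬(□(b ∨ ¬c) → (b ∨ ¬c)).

Unsatisfiable (every branch closes)

1. (b → ◇a) ∧ ¬(□(b ∨ ¬c) → (b ∨ ¬c)), 0
2. b → ◇a, 0   [∧-rule on 1]
3. ¬(□(b ∨ ¬c) → (b ∨ ¬c)), 0   [∧-rule on 1]
4. □(b ∨ ¬c), 0   [¬→-rule on 3]
5. ¬(b ∨ ¬c), 0   [¬→-rule on 3]
6. ¬b, 0   [¬∨-rule on 5]
7. c, 0   [¬∨-rule on 5]
8. b ∨ ¬c, 0   [□-rule on 4 via 0R0]
9. ◇a, 0   [→-rule on 2 (branches; this branch)]
10. ¬c, 0   [∨-rule on 8 (branches; this branch)]
Accessibility: 0R0
Branch closes: c and ¬c both at 0.
Every branch closes; the branch above is one of them.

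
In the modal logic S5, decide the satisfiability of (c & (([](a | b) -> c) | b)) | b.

Satisfiable

1. (c & (([](a | b) -> c) | b)) | b, w0
2. b, w0
Accessibility: w0Rw0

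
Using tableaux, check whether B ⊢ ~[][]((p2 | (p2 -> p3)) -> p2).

Tableau for the negation [][]((p2 | (p2 -> p3)) -> p2):
1. [][]((p2 | (p2 -> p3)) -> p2), u
2. []((p2 | (p2 -> p3)) -> p2), u
3. (p2 | (p2 -> p3)) -> p2, u
4. p2, u
Accessibility: uRu
The negation has an open branch (countermodel exists).

Invalid (countermodel exists)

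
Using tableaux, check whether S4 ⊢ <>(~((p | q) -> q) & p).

No, not valid

Tableau for the negation ~<>(~((p | q) -> q) & p):
1. ~<>(~((p | q) -> q) & p), w0
2. ~(~((p | q) -> q) & p), w0
3. ~p, w0
Accessibility: w0Rw0
The negation has an open branch (countermodel exists).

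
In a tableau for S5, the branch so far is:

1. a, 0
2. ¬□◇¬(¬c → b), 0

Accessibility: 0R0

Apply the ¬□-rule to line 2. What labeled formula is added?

a fresh world 1 with 0R1, and ¬◇¬(¬c → b) at 1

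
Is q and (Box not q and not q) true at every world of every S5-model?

Not valid

Tableau for the negation not (q and (Box not q and not q)):
1. not (q and (Box not q and not q)), 0
2. not (Box not q and not q), 0   [neg-and-rule on 1 (branches; this branch)]
3. q, 0   [neg-and-rule on 2 (branches; this branch)]
Accessibility: 0R0
The negation has an open branch (countermodel exists).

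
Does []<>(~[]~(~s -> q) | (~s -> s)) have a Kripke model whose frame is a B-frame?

Satisfiable (open branch found)

1. []<>(~[]~(~s -> q) | (~s -> s)), 0
2. <>(~[]~(~s -> q) | (~s -> s)), 0   [[]-rule on 1 via 0R0]
3. ~[]~(~s -> q) | (~s -> s), 1   [<>-rule on 2: fresh world 1, 0R1]
4. <>(~[]~(~s -> q) | (~s -> s)), 1   [[]-rule on 1 via 0R1]
5. ~s -> s, 1   [|-rule on 3 (branches; this branch)]
6. s, 1   [->-rule on 5 (branches; this branch)]
7. ~[]~(~s -> q) | (~s -> s), 2   [<>-rule on 4: fresh world 2, 1R2]
8. ~s -> s, 2   [|-rule on 7 (branches; this branch)]
9. s, 2   [->-rule on 8 (branches; this branch)]
Accessibility: 0R0, 0R1, 1R0, 1R1, 1R2, 2R1, 2R2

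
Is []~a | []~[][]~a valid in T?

Tableau for the negation ~([]~a | []~[][]~a):
1. ~([]~a | []~[][]~a), 0
2. ~[]~a, 0
3. ~[]~[][]~a, 0
4. a, 1
5. [][]~a, 2
6. []~a, 2
7. ~a, 2
Accessibility: 0R0, 0R1, 0R2, 1R1, 2R2
The negation has an open branch (countermodel exists).

Not valid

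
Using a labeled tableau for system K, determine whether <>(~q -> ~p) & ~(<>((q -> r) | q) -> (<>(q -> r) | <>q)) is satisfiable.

1. <>(~q -> ~p) & ~(<>((q -> r) | q) -> (<>(q -> r) | <>q)), 0
2. <>(~q -> ~p), 0
3. ~(<>((q -> r) | q) -> (<>(q -> r) | <>q)), 0
4. <>((q -> r) | q), 0
5. ~(<>(q -> r) | <>q), 0
6. ~<>(q -> r), 0
7. ~<>q, 0
8. ~q -> ~p, 1
9. ~(q -> r), 1
10. q, 1
11. ~r, 1
12. ~q, 1
Accessibility: 0R1
Branch closes: q and ~q both at 1.
All branches of the tableau close; one closing branch shown above.

Unsatisfiable (every branch closes)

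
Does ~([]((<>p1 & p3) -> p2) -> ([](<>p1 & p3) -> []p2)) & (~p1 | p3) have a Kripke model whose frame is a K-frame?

1. ~([]((<>p1 & p3) -> p2) -> ([](<>p1 & p3) -> []p2)) & (~p1 | p3), w0
2. ~([]((<>p1 & p3) -> p2) -> ([](<>p1 & p3) -> []p2)), w0
3. ~p1 | p3, w0
4. []((<>p1 & p3) -> p2), w0
5. ~([](<>p1 & p3) -> []p2), w0
6. [](<>p1 & p3), w0
7. ~[]p2, w0
8. p3, w0
9. ~p2, w1
10. (<>p1 & p3) -> p2, w1
11. <>p1 & p3, w1
12. <>p1, w1
13. p3, w1
14. ~(<>p1 & p3), w1
15. ~<>p1, w1
16. p1, w2
17. ~p1, w2
Accessibility: w0Rw1, w1Rw2
Branch closes: p1 and ~p1 both at w2.
All branches of the tableau close; one closing branch shown above.

No, unsatisfiable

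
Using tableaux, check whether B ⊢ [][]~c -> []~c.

Tableau for the negation ~([][]~c -> []~c):
1. ~([][]~c -> []~c), w0
2. [][]~c, w0   [~->-rule on 1]
3. ~[]~c, w0   [~->-rule on 1]
4. []~c, w0   [[]-rule on 2 via w0Rw0]
5. ~c, w0   [[]-rule on 4 via w0Rw0]
6. c, w1   [~[]-rule on 3: fresh world w1, w0Rw1]
7. []~c, w1   [[]-rule on 2 via w0Rw1]
8. ~c, w1   [[]-rule on 4 via w0Rw1]
Accessibility: w0Rw0, w0Rw1, w1Rw0, w1Rw1
Branch closes: c and ~c both at w1.
Every branch of the negation's tableau closes; the branch above is one of them.

Yes, valid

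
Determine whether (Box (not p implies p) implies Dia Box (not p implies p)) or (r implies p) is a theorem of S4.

Tableau for the negation not ((Box (not p implies p) implies Dia Box (not p implies p)) or (r implies p)):
1. not ((Box (not p implies p) implies Dia Box (not p implies p)) or (r implies p)), u
2. not (Box (not p implies p) implies Dia Box (not p implies p)), u   [neg-or-rule on 1]
3. not (r implies p), u   [neg-or-rule on 1]
4. Box (not p implies p), u   [neg-implies-rule on 2]
5. not Dia Box (not p implies p), u   [neg-implies-rule on 2]
6. r, u   [neg-implies-rule on 3]
7. not p, u   [neg-implies-rule on 3]
8. not p implies p, u   [Box-rule on 4 via uRu]
9. not Box (not p implies p), u   [neg-Dia-rule on 5 via uRu]
10. p, u   [implies-rule on 8 (branches; this branch)]
Accessibility: uRu
Branch closes: p and not p both at u.
Every branch of the negation's tableau closes; the branch above is one of them.

Valid in S4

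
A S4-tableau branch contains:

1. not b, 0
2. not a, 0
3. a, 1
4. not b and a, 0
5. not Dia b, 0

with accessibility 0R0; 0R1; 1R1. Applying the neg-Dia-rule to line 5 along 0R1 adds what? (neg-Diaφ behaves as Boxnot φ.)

not b, 1

neg-Diaφ behaves as Boxnot φ: propagate the negated body to each accessible world.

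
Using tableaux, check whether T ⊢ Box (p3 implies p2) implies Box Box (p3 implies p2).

Tableau for the negation not (Box (p3 implies p2) implies Box Box (p3 implies p2)):
1. not (Box (p3 implies p2) implies Box Box (p3 implies p2)), u
2. Box (p3 implies p2), u
3. not Box Box (p3 implies p2), u
4. p3 implies p2, u
5. p2, u
6. not Box (p3 implies p2), v
7. p3 implies p2, v
8. p2, v
9. not (p3 implies p2), w
10. p3, w
11. not p2, w
Accessibility: uRu, uRv, vRv, vRw, wRw
The negation has an open branch (countermodel exists).

Invalid (countermodel exists)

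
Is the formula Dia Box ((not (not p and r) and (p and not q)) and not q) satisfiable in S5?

1. Dia Box ((not (not p and r) and (p and not q)) and not q), u
2. Box ((not (not p and r) and (p and not q)) and not q), v
3. (not (not p and r) and (p and not q)) and not q, u
4. not (not p and r) and (p and not q), u
5. not q, u
6. not (not p and r), u
7. p and not q, u
8. p, u
9. (not (not p and r) and (p and not q)) and not q, v
10. not (not p and r) and (p and not q), v
11. not q, v
12. not (not p and r), v
13. p and not q, v
14. p, v
15. not r, u
16. not r, v
Accessibility: uRu, uRv, vRu, vRv

Satisfiable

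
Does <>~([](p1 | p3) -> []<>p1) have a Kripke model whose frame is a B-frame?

Satisfiable

1. <>~([](p1 | p3) -> []<>p1), u
2. ~([](p1 | p3) -> []<>p1), v
3. [](p1 | p3), v
4. ~[]<>p1, v
5. p1 | p3, u
6. p1 | p3, v
7. p3, u
8. p3, v
9. ~<>p1, w
10. p1 | p3, w
11. ~p1, v
12. ~p1, w
13. p3, w
Accessibility: uRu, uRv, vRu, vRv, vRw, wRv, wRw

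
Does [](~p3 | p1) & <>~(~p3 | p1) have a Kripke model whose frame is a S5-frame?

No, unsatisfiable

1. [](~p3 | p1) & <>~(~p3 | p1), w0
2. [](~p3 | p1), w0   [&-rule on 1]
3. <>~(~p3 | p1), w0   [&-rule on 1]
4. ~p3 | p1, w0   [[]-rule on 2 via w0Rw0]
5. p1, w0   [|-rule on 4 (branches; this branch)]
6. ~(~p3 | p1), w1   [<>-rule on 3: fresh world w1, w0Rw1]
7. p3, w1   [~|-rule on 6]
8. ~p1, w1   [~|-rule on 6]
9. ~p3 | p1, w1   [[]-rule on 2 via w0Rw1]
10. p1, w1   [|-rule on 9 (branches; this branch)]
Accessibility: w0Rw0, w0Rw1, w1Rw0, w1Rw1
Branch closes: p1 and ~p1 both at w1.
Every branch closes; the branch above is one of them.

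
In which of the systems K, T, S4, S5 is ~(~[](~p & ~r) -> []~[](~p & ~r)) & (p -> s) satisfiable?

S4-tableau for the formula:
1. ~(~[](~p & ~r) -> []~[](~p & ~r)) & (p -> s), u
2. ~(~[](~p & ~r) -> []~[](~p & ~r)), u   [&-rule on 1]
3. p -> s, u   [&-rule on 1]
4. ~[](~p & ~r), u   [~->-rule on 2]
5. ~[]~[](~p & ~r), u   [~->-rule on 2]
6. s, u   [->-rule on 3 (branches; this branch)]
7. ~(~p & ~r), v   [~[]-rule on 4: fresh world v, uRv]
8. r, v   [~&-rule on 7 (branches; this branch)]
9. [](~p & ~r), w   [~[]-rule on 5: fresh world w, uRw]
10. ~p & ~r, w   [[]-rule on 9 via wRw]
11. ~p, w   [&-rule on 10]
12. ~r, w   [&-rule on 10]
Accessibility: uRu, uRv, uRw, vRv, wRw
Complete open branch: satisfiable in S4, hence also in K, T (this S4-model is also a K-model and a T-model).
S5-tableau for the formula:
1. ~(~[](~p & ~r) -> []~[](~p & ~r)) & (p -> s), u
2. ~(~[](~p & ~r) -> []~[](~p & ~r)), u   [&-rule on 1]
3. p -> s, u   [&-rule on 1]
4. ~[](~p & ~r), u   [~->-rule on 2]
5. ~[]~[](~p & ~r), u   [~->-rule on 2]
6. s, u   [->-rule on 3 (branches; this branch)]
7. ~(~p & ~r), v   [~[]-rule on 4: fresh world v, uRv]
8. r, v   [~&-rule on 7 (branches; this branch)]
9. [](~p & ~r), w   [~[]-rule on 5: fresh world w, uRw]
10. ~p & ~r, u   [[]-rule on 9 via wRu]
11. ~p, u   [&-rule on 10]
12. ~r, u   [&-rule on 10]
13. ~p & ~r, v   [[]-rule on 9 via wRv]
14. ~p, v   [&-rule on 13]
15. ~r, v   [&-rule on 13]
Accessibility: uRu, uRv, uRw, vRu, vRv, vRw, wRu, wRv, wRw
Branch closes: r and ~r both at v.
Every branch closes (one shown): unsatisfiable in S5.

K, T, S4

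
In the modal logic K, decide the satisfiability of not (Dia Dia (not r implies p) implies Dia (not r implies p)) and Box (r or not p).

1. not (Dia Dia (not r implies p) implies Dia (not r implies p)) and Box (r or not p), 0
2. not (Dia Dia (not r implies p) implies Dia (not r implies p)), 0
3. Box (r or not p), 0
4. Dia Dia (not r implies p), 0
5. not Dia (not r implies p), 0
6. Dia (not r implies p), 1
7. r or not p, 1
8. not (not r implies p), 1
9. not r, 1
10. not p, 1
11. not r implies p, 2
12. p, 2
Accessibility: 0R1, 1R2

Yes, satisfiable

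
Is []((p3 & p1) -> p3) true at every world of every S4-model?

Valid in S4

Tableau for the negation ~[]((p3 & p1) -> p3):
1. ~[]((p3 & p1) -> p3), w0
2. ~((p3 & p1) -> p3), w1
3. p3 & p1, w1
4. ~p3, w1
5. p3, w1
6. p1, w1
Accessibility: w0Rw0, w0Rw1, w1Rw1
Branch closes: p3 and ~p3 both at w1.
Every branch of the negation's tableau closes; the branch above is one of them.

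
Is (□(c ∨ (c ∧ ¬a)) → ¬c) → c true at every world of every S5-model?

Invalid (countermodel exists)

Tableau for the negation ¬((□(c ∨ (c ∧ ¬a)) → ¬c) → c):
1. ¬((□(c ∨ (c ∧ ¬a)) → ¬c) → c), u
2. □(c ∨ (c ∧ ¬a)) → ¬c, u
3. ¬c, u
Accessibility: uRu
The negation has an open branch (countermodel exists).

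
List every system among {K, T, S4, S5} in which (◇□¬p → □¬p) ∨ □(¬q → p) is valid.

S5

S4-tableau for the negation ¬((◇□¬p → □¬p) ∨ □(¬q → p)):
1. ¬((◇□¬p → □¬p) ∨ □(¬q → p)), 0
2. ¬(◇□¬p → □¬p), 0   [¬∨-rule on 1]
3. ¬□(¬q → p), 0   [¬∨-rule on 1]
4. ◇□¬p, 0   [¬→-rule on 2]
5. ¬□¬p, 0   [¬→-rule on 2]
6. ¬(¬q → p), 1   [¬□-rule on 3: fresh world 1, 0R1]
7. ¬q, 1   [¬→-rule on 6]
8. ¬p, 1   [¬→-rule on 6]
9. □¬p, 2   [◇-rule on 4: fresh world 2, 0R2]
10. ¬p, 2   [□-rule on 9 via 2R2]
11. p, 3   [¬□-rule on 5: fresh world 3, 0R3]
Accessibility: 0R0, 0R1, 0R2, 0R3, 1R1, 2R2, 3R3
Complete open branch: countermodel on an S4-frame, so not valid in S4, nor in K, T (the same frame is also a K-frame and a T-frame).
S5-tableau for the negation ¬((◇□¬p → □¬p) ∨ □(¬q → p)):
1. ¬((◇□¬p → □¬p) ∨ □(¬q → p)), 0
2. ¬(◇□¬p → □¬p), 0   [¬∨-rule on 1]
3. ¬□(¬q → p), 0   [¬∨-rule on 1]
4. ◇□¬p, 0   [¬→-rule on 2]
5. ¬□¬p, 0   [¬→-rule on 2]
6. ¬(¬q → p), 1   [¬□-rule on 3: fresh world 1, 0R1]
7. ¬q, 1   [¬→-rule on 6]
8. ¬p, 1   [¬→-rule on 6]
9. □¬p, 2   [◇-rule on 4: fresh world 2, 0R2]
10. ¬p, 0   [□-rule on 9 via 2R0]
11. ¬p, 2   [□-rule on 9 via 2R2]
12. p, 3   [¬□-rule on 5: fresh world 3, 0R3]
13. ¬p, 3   [□-rule on 9 via 2R3]
Accessibility: 0R0, 0R1, 0R2, 0R3, 1R0, 1R1, 1R2, 1R3, 2R0, 2R1, 2R2, 2R3, 3R0, 3R1, 3R2, 3R3
Branch closes: p and ¬p both at 3.
Every branch closes (one shown): valid in S5.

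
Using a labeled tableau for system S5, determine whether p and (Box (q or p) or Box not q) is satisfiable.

Yes, satisfiable

1. p and (Box (q or p) or Box not q), 0
2. p, 0
3. Box (q or p) or Box not q, 0
4. Box not q, 0
5. not q, 0
Accessibility: 0R0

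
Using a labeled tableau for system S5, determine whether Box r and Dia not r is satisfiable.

1. Box r and Dia not r, 0
2. Box r, 0
3. Dia not r, 0
4. r, 0
5. not r, 1
6. r, 1
Accessibility: 0R0, 0R1, 1R0, 1R1
Branch closes: r and not r both at 1.
All branches of the tableau close; one closing branch shown above.

No, unsatisfiable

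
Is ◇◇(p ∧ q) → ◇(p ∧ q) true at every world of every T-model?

Invalid (countermodel exists)

Tableau for the negation ¬(◇◇(p ∧ q) → ◇(p ∧ q)):
1. ¬(◇◇(p ∧ q) → ◇(p ∧ q)), w0
2. ◇◇(p ∧ q), w0   [¬→-rule on 1]
3. ¬◇(p ∧ q), w0   [¬→-rule on 1]
4. ¬(p ∧ q), w0   [¬◇-rule on 3 via w0Rw0]
5. ¬q, w0   [¬∧-rule on 4 (branches; this branch)]
6. ◇(p ∧ q), w1   [◇-rule on 2: fresh world w1, w0Rw1]
7. ¬(p ∧ q), w1   [¬◇-rule on 3 via w0Rw1]
8. ¬q, w1   [¬∧-rule on 7 (branches; this branch)]
9. p ∧ q, w2   [◇-rule on 6: fresh world w2, w1Rw2]
10. p, w2   [∧-rule on 9]
11. q, w2   [∧-rule on 9]
Accessibility: w0Rw0, w0Rw1, w1Rw1, w1Rw2, w2Rw2
The negation has an open branch (countermodel exists).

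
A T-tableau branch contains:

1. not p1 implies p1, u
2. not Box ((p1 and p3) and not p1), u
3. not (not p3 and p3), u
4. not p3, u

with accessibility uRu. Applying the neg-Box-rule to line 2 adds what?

a fresh world v with uRv, and not ((p1 and p3) and not p1) at v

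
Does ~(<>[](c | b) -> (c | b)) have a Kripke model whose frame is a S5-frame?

1. ~(<>[](c | b) -> (c | b)), 0
2. <>[](c | b), 0   [~->-rule on 1]
3. ~(c | b), 0   [~->-rule on 1]
4. ~c, 0   [~|-rule on 3]
5. ~b, 0   [~|-rule on 3]
6. [](c | b), 1   [<>-rule on 2: fresh world 1, 0R1]
7. c | b, 0   [[]-rule on 6 via 1R0]
8. c | b, 1   [[]-rule on 6 via 1R1]
9. b, 0   [|-rule on 7 (branches; this branch)]
Accessibility: 0R0, 0R1, 1R0, 1R1
Branch closes: b and ~b both at 0.
(One branch shown.) All branches close.

Unsatisfiable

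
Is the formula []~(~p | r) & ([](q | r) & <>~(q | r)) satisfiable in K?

1. []~(~p | r) & ([](q | r) & <>~(q | r)), w0
2. []~(~p | r), w0
3. [](q | r) & <>~(q | r), w0
4. [](q | r), w0
5. <>~(q | r), w0
6. ~(q | r), w1
7. ~q, w1
8. ~r, w1
9. ~(~p | r), w1
10. p, w1
11. q | r, w1
12. r, w1
Accessibility: w0Rw1
Branch closes: r and ~r both at w1.
All branches of the tableau close; one closing branch shown above.

Unsatisfiable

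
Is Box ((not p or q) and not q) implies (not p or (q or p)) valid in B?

Tableau for the negation not (Box ((not p or q) and not q) implies (not p or (q or p))):
1. not (Box ((not p or q) and not q) implies (not p or (q or p))), 0
2. Box ((not p or q) and not q), 0
3. not (not p or (q or p)), 0
4. p, 0
5. not (q or p), 0
6. not q, 0
7. not p, 0
Accessibility: 0R0
Branch closes: p and not p both at 0.
All branches of the negation close; one closing branch shown above.

Yes, valid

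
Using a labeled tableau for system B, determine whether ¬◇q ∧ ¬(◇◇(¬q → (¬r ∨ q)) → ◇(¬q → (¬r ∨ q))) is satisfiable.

1. ¬◇q ∧ ¬(◇◇(¬q → (¬r ∨ q)) → ◇(¬q → (¬r ∨ q))), w0
2. ¬◇q, w0
3. ¬(◇◇(¬q → (¬r ∨ q)) → ◇(¬q → (¬r ∨ q))), w0
4. ◇◇(¬q → (¬r ∨ q)), w0
5. ¬◇(¬q → (¬r ∨ q)), w0
6. ¬q, w0
7. ¬(¬q → (¬r ∨ q)), w0
8. ¬(¬r ∨ q), w0
9. r, w0
10. ◇(¬q → (¬r ∨ q)), w1
11. ¬q, w1
12. ¬(¬q → (¬r ∨ q)), w1
13. ¬(¬r ∨ q), w1
14. r, w1
15. ¬q → (¬r ∨ q), w2
16. ¬r ∨ q, w2
17. q, w2
Accessibility: w0Rw0, w0Rw1, w1Rw0, w1Rw1, w1Rw2, w2Rw1, w2Rw2

Satisfiable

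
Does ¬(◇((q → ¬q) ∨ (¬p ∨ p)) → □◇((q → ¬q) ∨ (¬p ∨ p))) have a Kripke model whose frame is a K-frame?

Satisfiable (open branch found)

1. ¬(◇((q → ¬q) ∨ (¬p ∨ p)) → □◇((q → ¬q) ∨ (¬p ∨ p))), w0
2. ◇((q → ¬q) ∨ (¬p ∨ p)), w0
3. ¬□◇((q → ¬q) ∨ (¬p ∨ p)), w0
4. (q → ¬q) ∨ (¬p ∨ p), w1
5. ¬p ∨ p, w1
6. p, w1
7. ¬◇((q → ¬q) ∨ (¬p ∨ p)), w2
Accessibility: w0Rw1, w0Rw2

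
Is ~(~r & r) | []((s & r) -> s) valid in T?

Tableau for the negation ~(~(~r & r) | []((s & r) -> s)):
1. ~(~(~r & r) | []((s & r) -> s)), u
2. ~r & r, u   [~|-rule on 1]
3. ~[]((s & r) -> s), u   [~|-rule on 1]
4. ~r, u   [&-rule on 2]
5. r, u   [&-rule on 2]
Accessibility: uRu
Branch closes: r and ~r both at u.
Every branch of the negation's tableau closes; the branch above is one of them.

Yes, valid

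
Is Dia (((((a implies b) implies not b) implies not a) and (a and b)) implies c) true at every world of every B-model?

Tableau for the negation not Dia (((((a implies b) implies not b) implies not a) and (a and b)) implies c):
1. not Dia (((((a implies b) implies not b) implies not a) and (a and b)) implies c), 0
2. not (((((a implies b) implies not b) implies not a) and (a and b)) implies c), 0   [neg-Dia-rule on 1 via 0R0]
3. (((a implies b) implies not b) implies not a) and (a and b), 0   [neg-implies-rule on 2]
4. not c, 0   [neg-implies-rule on 2]
5. ((a implies b) implies not b) implies not a, 0   [and-rule on 3]
6. a and b, 0   [and-rule on 3]
7. a, 0   [and-rule on 6]
8. b, 0   [and-rule on 6]
9. not ((a implies b) implies not b), 0   [implies-rule on 5 (branches; this branch)]
10. a implies b, 0   [neg-implies-rule on 9]
Accessibility: 0R0
The negation has an open branch (countermodel exists).

No, not valid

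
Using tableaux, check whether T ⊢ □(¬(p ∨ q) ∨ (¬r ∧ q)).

Tableau for the negation ¬□(¬(p ∨ q) ∨ (¬r ∧ q)):
1. ¬□(¬(p ∨ q) ∨ (¬r ∧ q)), w0
2. ¬(¬(p ∨ q) ∨ (¬r ∧ q)), w1
3. p ∨ q, w1
4. ¬(¬r ∧ q), w1
5. q, w1
6. r, w1
Accessibility: w0Rw0, w0Rw1, w1Rw1
The negation has an open branch (countermodel exists).

Invalid (countermodel exists)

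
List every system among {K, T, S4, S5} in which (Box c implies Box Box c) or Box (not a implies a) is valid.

T-tableau for the negation not ((Box c implies Box Box c) or Box (not a implies a)):
1. not ((Box c implies Box Box c) or Box (not a implies a)), 0
2. not (Box c implies Box Box c), 0   [neg-or-rule on 1]
3. not Box (not a implies a), 0   [neg-or-rule on 1]
4. Box c, 0   [neg-implies-rule on 2]
5. not Box Box c, 0   [neg-implies-rule on 2]
6. c, 0   [Box-rule on 4 via 0R0]
7. not (not a implies a), 1   [neg-Box-rule on 3: fresh world 1, 0R1]
8. not a, 1   [neg-implies-rule on 7]
9. c, 1   [Box-rule on 4 via 0R1]
10. not Box c, 2   [neg-Box-rule on 5: fresh world 2, 0R2]
11. c, 2   [Box-rule on 4 via 0R2]
12. not c, 3   [neg-Box-rule on 10: fresh world 3, 2R3]
Accessibility: 0R0, 0R1, 0R2, 1R1, 2R2, 2R3, 3R3
Complete open branch: countermodel on a T-frame, so not valid in T, nor in K (the same frame is also a K-frame).
S4-tableau for the negation not ((Box c implies Box Box c) or Box (not a implies a)):
1. not ((Box c implies Box Box c) or Box (not a implies a)), 0
2. not (Box c implies Box Box c), 0   [neg-or-rule on 1]
3. not Box (not a implies a), 0   [neg-or-rule on 1]
4. Box c, 0   [neg-implies-rule on 2]
5. not Box Box c, 0   [neg-implies-rule on 2]
6. c, 0   [Box-rule on 4 via 0R0]
7. not (not a implies a), 1   [neg-Box-rule on 3: fresh world 1, 0R1]
8. not a, 1   [neg-implies-rule on 7]
9. c, 1   [Box-rule on 4 via 0R1]
10. not Box c, 2   [neg-Box-rule on 5: fresh world 2, 0R2]
11. c, 2   [Box-rule on 4 via 0R2]
12. not c, 3   [neg-Box-rule on 10: fresh world 3, 2R3]
13. c, 3   [Box-rule on 4 via 0R3]
Accessibility: 0R0, 0R1, 0R2, 0R3, 1R1, 2R2, 2R3, 3R3
Branch closes: c and not c both at 3.
Every branch closes (one shown): valid in S4, hence also in S5 (every theorem of S4 is a theorem of S5).

S4, S5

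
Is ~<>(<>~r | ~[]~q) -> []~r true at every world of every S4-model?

Not valid

Tableau for the negation ~(~<>(<>~r | ~[]~q) -> []~r):
1. ~(~<>(<>~r | ~[]~q) -> []~r), w0
2. ~<>(<>~r | ~[]~q), w0   [~->-rule on 1]
3. ~[]~r, w0   [~->-rule on 1]
4. ~(<>~r | ~[]~q), w0   [~<>-rule on 2 via w0Rw0]
5. ~<>~r, w0   [~|-rule on 4]
6. []~q, w0   [~|-rule on 4]
7. r, w0   [~<>-rule on 5 via w0Rw0]
8. ~q, w0   [[]-rule on 6 via w0Rw0]
9. r, w1   [~[]-rule on 3: fresh world w1, w0Rw1]
10. ~(<>~r | ~[]~q), w1   [~<>-rule on 2 via w0Rw1]
11. ~<>~r, w1   [~|-rule on 10]
12. []~q, w1   [~|-rule on 10]
13. ~q, w1   [[]-rule on 6 via w0Rw1]
Accessibility: w0Rw0, w0Rw1, w1Rw1
The negation has an open branch (countermodel exists).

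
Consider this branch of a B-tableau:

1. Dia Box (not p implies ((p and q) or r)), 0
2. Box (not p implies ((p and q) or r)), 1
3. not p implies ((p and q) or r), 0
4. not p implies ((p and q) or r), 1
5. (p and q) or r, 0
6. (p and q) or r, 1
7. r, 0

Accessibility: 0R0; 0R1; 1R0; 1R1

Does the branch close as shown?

Not closed

No world carries both an atom and its negation.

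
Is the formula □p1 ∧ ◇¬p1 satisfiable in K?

1. □p1 ∧ ◇¬p1, u
2. □p1, u   [∧-rule on 1]
3. ◇¬p1, u   [∧-rule on 1]
4. ¬p1, v   [◇-rule on 3: fresh world v, uRv]
5. p1, v   [□-rule on 2 via uRv]
Accessibility: uRv
Branch closes: p1 and ¬p1 both at v.
Every branch closes; the branch above is one of them.

Unsatisfiable (every branch closes)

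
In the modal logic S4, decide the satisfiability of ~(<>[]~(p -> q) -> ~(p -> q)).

Yes, satisfiable

1. ~(<>[]~(p -> q) -> ~(p -> q)), u
2. <>[]~(p -> q), u
3. p -> q, u
4. q, u
5. []~(p -> q), v
6. ~(p -> q), v
7. p, v
8. ~q, v
Accessibility: uRu, uRv, vRv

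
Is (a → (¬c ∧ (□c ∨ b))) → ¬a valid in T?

No, not valid

Tableau for the negation ¬((a → (¬c ∧ (□c ∨ b))) → ¬a):
1. ¬((a → (¬c ∧ (□c ∨ b))) → ¬a), u
2. a → (¬c ∧ (□c ∨ b)), u
3. a, u
4. ¬c ∧ (□c ∨ b), u
5. ¬c, u
6. □c ∨ b, u
7. b, u
Accessibility: uRu
The negation has an open branch (countermodel exists).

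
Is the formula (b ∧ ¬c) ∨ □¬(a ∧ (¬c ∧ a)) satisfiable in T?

1. (b ∧ ¬c) ∨ □¬(a ∧ (¬c ∧ a)), w0
2. □¬(a ∧ (¬c ∧ a)), w0
3. ¬(a ∧ (¬c ∧ a)), w0
4. ¬(¬c ∧ a), w0
5. ¬a, w0
Accessibility: w0Rw0

Satisfiable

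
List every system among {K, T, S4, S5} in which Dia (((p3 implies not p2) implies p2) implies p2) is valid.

T, S4, S5

K-tableau for the negation not Dia (((p3 implies not p2) implies p2) implies p2):
1. not Dia (((p3 implies not p2) implies p2) implies p2), u
Complete open branch: countermodel on a K-frame, so not valid in K.
T-tableau for the negation not Dia (((p3 implies not p2) implies p2) implies p2):
1. not Dia (((p3 implies not p2) implies p2) implies p2), u
2. not (((p3 implies not p2) implies p2) implies p2), u
3. (p3 implies not p2) implies p2, u
4. not p2, u
5. not (p3 implies not p2), u
6. p3, u
7. p2, u
Accessibility: uRu
Branch closes: p2 and not p2 both at u.
Every branch closes (one shown): valid in T, hence also in S4, S5 (every theorem of T is a theorem of S4 and S5).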